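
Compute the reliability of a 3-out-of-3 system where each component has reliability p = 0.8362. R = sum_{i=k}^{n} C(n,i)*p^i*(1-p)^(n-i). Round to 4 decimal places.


k = 3, n = 3, p = 0.8362
i=3: C(3,3)=1 * 0.8362^3 * 0.1638^0 = 0.5847
R = sum of terms = 0.5847

0.5847


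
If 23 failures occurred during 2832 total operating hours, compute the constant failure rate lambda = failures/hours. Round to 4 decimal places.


failures = 23
total_hours = 2832
lambda = 23 / 2832
lambda = 0.0081

0.0081


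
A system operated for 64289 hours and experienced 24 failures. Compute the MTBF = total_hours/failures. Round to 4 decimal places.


total_hours = 64289
failures = 24
MTBF = 64289 / 24
MTBF = 2678.7083

2678.7083


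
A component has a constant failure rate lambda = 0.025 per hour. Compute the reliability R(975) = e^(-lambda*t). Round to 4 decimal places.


lambda = 0.025
t = 975
lambda * t = 24.375
R(t) = e^(-24.375)
R(t) = 0.0

0.0


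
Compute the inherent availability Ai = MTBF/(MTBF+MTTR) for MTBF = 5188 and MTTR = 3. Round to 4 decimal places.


MTBF = 5188
MTTR = 3
MTBF + MTTR = 5191
Ai = 5188 / 5191
Ai = 0.9994

0.9994


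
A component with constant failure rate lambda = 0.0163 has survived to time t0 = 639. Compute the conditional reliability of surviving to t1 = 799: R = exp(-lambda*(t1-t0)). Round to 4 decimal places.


lambda = 0.0163
t0 = 639, t1 = 799
t1 - t0 = 160
lambda * (t1-t0) = 0.0163 * 160 = 2.608
R = exp(-2.608)
R = 0.0737

0.0737


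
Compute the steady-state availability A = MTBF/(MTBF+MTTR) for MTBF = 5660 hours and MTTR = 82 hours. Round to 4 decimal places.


MTBF = 5660
MTTR = 82
MTBF + MTTR = 5742
A = 5660 / 5742
A = 0.9857

0.9857


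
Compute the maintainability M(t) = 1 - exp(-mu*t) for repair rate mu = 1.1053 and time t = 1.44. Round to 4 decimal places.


mu = 1.1053, t = 1.44
mu * t = 1.1053 * 1.44 = 1.5916
exp(-1.5916) = 0.2036
M(t) = 1 - 0.2036
M(t) = 0.7964

0.7964


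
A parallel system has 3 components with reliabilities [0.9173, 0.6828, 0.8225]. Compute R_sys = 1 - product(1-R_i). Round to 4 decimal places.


Components: [0.9173, 0.6828, 0.8225]
(1 - 0.9173) = 0.0827, running product = 0.0827
(1 - 0.6828) = 0.3172, running product = 0.0262
(1 - 0.8225) = 0.1775, running product = 0.0047
Product of (1-R_i) = 0.0047
R_sys = 1 - 0.0047 = 0.9953

0.9953


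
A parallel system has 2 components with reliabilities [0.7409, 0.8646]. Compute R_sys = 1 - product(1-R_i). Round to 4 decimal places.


Components: [0.7409, 0.8646]
(1 - 0.7409) = 0.2591, running product = 0.2591
(1 - 0.8646) = 0.1354, running product = 0.0351
Product of (1-R_i) = 0.0351
R_sys = 1 - 0.0351 = 0.9649

0.9649


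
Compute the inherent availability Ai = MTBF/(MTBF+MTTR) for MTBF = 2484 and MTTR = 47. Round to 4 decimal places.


MTBF = 2484
MTTR = 47
MTBF + MTTR = 2531
Ai = 2484 / 2531
Ai = 0.9814

0.9814


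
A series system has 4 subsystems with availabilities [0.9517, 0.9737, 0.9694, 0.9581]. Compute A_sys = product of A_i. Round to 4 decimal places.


Subsystems: [0.9517, 0.9737, 0.9694, 0.9581]
After subsystem 1 (A=0.9517): product = 0.9517
After subsystem 2 (A=0.9737): product = 0.9267
After subsystem 3 (A=0.9694): product = 0.8983
After subsystem 4 (A=0.9581): product = 0.8607
A_sys = 0.8607

0.8607


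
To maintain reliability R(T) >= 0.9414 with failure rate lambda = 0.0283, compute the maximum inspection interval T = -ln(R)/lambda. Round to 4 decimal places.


R_target = 0.9414
lambda = 0.0283
-ln(0.9414) = 0.0604
T = 0.0604 / 0.0283
T = 2.1338

2.1338


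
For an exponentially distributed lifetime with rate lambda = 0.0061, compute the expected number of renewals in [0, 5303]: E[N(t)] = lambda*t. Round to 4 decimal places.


lambda = 0.0061
t = 5303
E[N(t)] = lambda * t
E[N(t)] = 0.0061 * 5303
E[N(t)] = 32.3483

32.3483


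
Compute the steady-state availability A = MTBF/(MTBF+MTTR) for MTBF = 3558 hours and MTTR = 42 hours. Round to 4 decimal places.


MTBF = 3558
MTTR = 42
MTBF + MTTR = 3600
A = 3558 / 3600
A = 0.9883

0.9883


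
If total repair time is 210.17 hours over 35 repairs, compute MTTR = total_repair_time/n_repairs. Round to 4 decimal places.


total_repair_time = 210.17
n_repairs = 35
MTTR = 210.17 / 35
MTTR = 6.0049

6.0049


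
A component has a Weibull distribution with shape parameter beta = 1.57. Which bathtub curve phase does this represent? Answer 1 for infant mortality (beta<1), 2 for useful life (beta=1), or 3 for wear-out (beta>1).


beta = 1.57
Compare beta to 1:
beta < 1 => infant mortality (phase 1)
beta = 1 => useful life (phase 2)
beta > 1 => wear-out (phase 3)
Since beta = 1.57, this is wear-out (increasing failure rate)
Phase = 3

3


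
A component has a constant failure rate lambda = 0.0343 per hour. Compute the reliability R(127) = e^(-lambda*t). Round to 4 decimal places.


lambda = 0.0343
t = 127
lambda * t = 4.3561
R(t) = e^(-4.3561)
R(t) = 0.0128

0.0128


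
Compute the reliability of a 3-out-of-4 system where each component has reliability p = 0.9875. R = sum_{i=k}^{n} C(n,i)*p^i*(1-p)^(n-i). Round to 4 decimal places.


k = 3, n = 4, p = 0.9875
i=3: C(4,3)=4 * 0.9875^3 * 0.0125^1 = 0.0481
i=4: C(4,4)=1 * 0.9875^4 * 0.0125^0 = 0.9509
R = sum of terms = 0.9991

0.9991


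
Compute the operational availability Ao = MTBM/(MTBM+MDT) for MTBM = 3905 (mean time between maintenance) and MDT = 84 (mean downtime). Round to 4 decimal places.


MTBM = 3905
MDT = 84
MTBM + MDT = 3989
Ao = 3905 / 3989
Ao = 0.9789

0.9789


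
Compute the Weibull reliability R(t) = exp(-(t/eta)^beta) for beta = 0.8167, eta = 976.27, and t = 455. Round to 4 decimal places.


beta = 0.8167, eta = 976.27, t = 455
t/eta = 455 / 976.27 = 0.4661
(t/eta)^beta = 0.4661^0.8167 = 0.5361
R(t) = exp(-0.5361)
R(t) = 0.585

0.585


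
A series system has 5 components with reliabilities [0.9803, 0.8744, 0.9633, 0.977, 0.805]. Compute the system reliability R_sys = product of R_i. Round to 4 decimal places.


Components: [0.9803, 0.8744, 0.9633, 0.977, 0.805]
After component 1 (R=0.9803): product = 0.9803
After component 2 (R=0.8744): product = 0.8572
After component 3 (R=0.9633): product = 0.8257
After component 4 (R=0.977): product = 0.8067
After component 5 (R=0.805): product = 0.6494
R_sys = 0.6494

0.6494


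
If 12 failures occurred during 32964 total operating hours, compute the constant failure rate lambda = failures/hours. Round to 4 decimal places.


failures = 12
total_hours = 32964
lambda = 12 / 32964
lambda = 0.0004

0.0004


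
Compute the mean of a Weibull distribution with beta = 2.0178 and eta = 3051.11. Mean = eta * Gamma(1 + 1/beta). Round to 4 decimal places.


beta = 2.0178, eta = 3051.11
1/beta = 0.4956
1 + 1/beta = 1.4956
Gamma(1.4956) = 0.8861
Mean = 3051.11 * 0.8861
Mean = 2703.5653

2703.5653


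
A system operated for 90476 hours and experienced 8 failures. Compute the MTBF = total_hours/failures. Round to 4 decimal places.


total_hours = 90476
failures = 8
MTBF = 90476 / 8
MTBF = 11309.5

11309.5


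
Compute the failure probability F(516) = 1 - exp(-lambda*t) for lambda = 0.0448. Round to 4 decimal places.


lambda = 0.0448, t = 516
lambda * t = 23.1168
exp(-23.1168) = 0.0
F(t) = 1 - 0.0
F(t) = 1.0

1.0


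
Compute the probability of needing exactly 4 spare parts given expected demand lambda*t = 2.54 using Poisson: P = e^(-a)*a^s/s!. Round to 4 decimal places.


a = 2.54, s = 4
e^(-a) = e^(-2.54) = 0.0789
a^s = 2.54^4 = 41.6231
s! = 24
P = 0.0789 * 41.6231 / 24
P = 0.1368

0.1368


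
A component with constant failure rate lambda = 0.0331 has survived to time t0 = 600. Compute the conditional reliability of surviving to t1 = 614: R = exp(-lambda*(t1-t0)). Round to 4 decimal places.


lambda = 0.0331
t0 = 600, t1 = 614
t1 - t0 = 14
lambda * (t1-t0) = 0.0331 * 14 = 0.4634
R = exp(-0.4634)
R = 0.6291

0.6291


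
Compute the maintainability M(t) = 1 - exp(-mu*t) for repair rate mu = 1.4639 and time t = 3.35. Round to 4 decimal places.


mu = 1.4639, t = 3.35
mu * t = 1.4639 * 3.35 = 4.9041
exp(-4.9041) = 0.0074
M(t) = 1 - 0.0074
M(t) = 0.9926

0.9926


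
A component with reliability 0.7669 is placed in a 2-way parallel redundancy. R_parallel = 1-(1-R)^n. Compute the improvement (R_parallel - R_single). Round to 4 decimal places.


R_single = 0.7669, n = 2
1 - R_single = 0.2331
(1 - R_single)^n = 0.2331^2 = 0.0543
R_parallel = 1 - 0.0543 = 0.9457
Improvement = 0.9457 - 0.7669
Improvement = 0.1788

0.1788


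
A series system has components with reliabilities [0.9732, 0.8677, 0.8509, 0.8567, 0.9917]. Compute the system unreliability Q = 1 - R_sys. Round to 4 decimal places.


Components: [0.9732, 0.8677, 0.8509, 0.8567, 0.9917]
After component 1: product = 0.9732
After component 2: product = 0.8444
After component 3: product = 0.7185
After component 4: product = 0.6156
After component 5: product = 0.6105
R_sys = 0.6105
Q = 1 - 0.6105 = 0.3895

0.3895


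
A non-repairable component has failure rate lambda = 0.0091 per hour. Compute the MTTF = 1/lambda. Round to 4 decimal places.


lambda = 0.0091
MTTF = 1 / 0.0091
MTTF = 109.8901

109.8901


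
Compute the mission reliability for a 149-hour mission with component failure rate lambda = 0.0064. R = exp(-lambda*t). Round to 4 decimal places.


lambda = 0.0064
mission_time = 149
lambda * t = 0.0064 * 149 = 0.9536
R = exp(-0.9536)
R = 0.3854

0.3854


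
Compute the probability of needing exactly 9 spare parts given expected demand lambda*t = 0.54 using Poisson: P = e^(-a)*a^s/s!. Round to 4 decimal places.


a = 0.54, s = 9
e^(-a) = e^(-0.54) = 0.5827
a^s = 0.54^9 = 0.0039
s! = 362880
P = 0.5827 * 0.0039 / 362880
P = 0.0

0.0


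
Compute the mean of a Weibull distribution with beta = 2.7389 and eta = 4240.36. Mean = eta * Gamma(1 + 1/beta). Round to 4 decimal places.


beta = 2.7389, eta = 4240.36
1/beta = 0.3651
1 + 1/beta = 1.3651
Gamma(1.3651) = 0.8897
Mean = 4240.36 * 0.8897
Mean = 3772.765

3772.765


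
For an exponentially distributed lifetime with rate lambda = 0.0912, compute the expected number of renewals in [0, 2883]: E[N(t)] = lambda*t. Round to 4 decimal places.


lambda = 0.0912
t = 2883
E[N(t)] = lambda * t
E[N(t)] = 0.0912 * 2883
E[N(t)] = 262.9296

262.9296


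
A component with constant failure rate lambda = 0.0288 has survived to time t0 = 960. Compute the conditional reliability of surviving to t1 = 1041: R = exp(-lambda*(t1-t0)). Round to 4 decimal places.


lambda = 0.0288
t0 = 960, t1 = 1041
t1 - t0 = 81
lambda * (t1-t0) = 0.0288 * 81 = 2.3328
R = exp(-2.3328)
R = 0.097

0.097


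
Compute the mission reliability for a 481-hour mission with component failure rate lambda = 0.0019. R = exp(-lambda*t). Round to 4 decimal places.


lambda = 0.0019
mission_time = 481
lambda * t = 0.0019 * 481 = 0.9139
R = exp(-0.9139)
R = 0.401

0.401


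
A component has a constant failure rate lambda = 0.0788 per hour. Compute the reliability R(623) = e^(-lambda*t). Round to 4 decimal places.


lambda = 0.0788
t = 623
lambda * t = 49.0924
R(t) = e^(-49.0924)
R(t) = 0.0

0.0


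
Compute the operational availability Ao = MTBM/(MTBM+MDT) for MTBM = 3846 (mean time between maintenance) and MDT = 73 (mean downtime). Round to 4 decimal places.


MTBM = 3846
MDT = 73
MTBM + MDT = 3919
Ao = 3846 / 3919
Ao = 0.9814

0.9814


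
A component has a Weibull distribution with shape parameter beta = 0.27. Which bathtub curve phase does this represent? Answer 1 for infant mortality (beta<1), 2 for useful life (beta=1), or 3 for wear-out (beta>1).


beta = 0.27
Compare beta to 1:
beta < 1 => infant mortality (phase 1)
beta = 1 => useful life (phase 2)
beta > 1 => wear-out (phase 3)
Since beta = 0.27, this is infant mortality (decreasing failure rate)
Phase = 1

1


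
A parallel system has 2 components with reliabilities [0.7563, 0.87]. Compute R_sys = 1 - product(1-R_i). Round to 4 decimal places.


Components: [0.7563, 0.87]
(1 - 0.7563) = 0.2437, running product = 0.2437
(1 - 0.87) = 0.13, running product = 0.0317
Product of (1-R_i) = 0.0317
R_sys = 1 - 0.0317 = 0.9683

0.9683


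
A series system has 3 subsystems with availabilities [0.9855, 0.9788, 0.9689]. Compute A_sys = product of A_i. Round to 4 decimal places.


Subsystems: [0.9855, 0.9788, 0.9689]
After subsystem 1 (A=0.9855): product = 0.9855
After subsystem 2 (A=0.9788): product = 0.9646
After subsystem 3 (A=0.9689): product = 0.9346
A_sys = 0.9346

0.9346


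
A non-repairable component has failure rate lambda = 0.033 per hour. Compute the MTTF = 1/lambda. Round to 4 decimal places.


lambda = 0.033
MTTF = 1 / 0.033
MTTF = 30.303

30.303


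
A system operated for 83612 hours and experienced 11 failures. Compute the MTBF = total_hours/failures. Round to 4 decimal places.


total_hours = 83612
failures = 11
MTBF = 83612 / 11
MTBF = 7601.0909

7601.0909


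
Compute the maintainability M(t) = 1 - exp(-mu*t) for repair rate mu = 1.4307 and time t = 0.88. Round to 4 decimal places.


mu = 1.4307, t = 0.88
mu * t = 1.4307 * 0.88 = 1.259
exp(-1.259) = 0.2839
M(t) = 1 - 0.2839
M(t) = 0.7161

0.7161


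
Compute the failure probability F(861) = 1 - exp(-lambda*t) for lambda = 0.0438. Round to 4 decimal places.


lambda = 0.0438, t = 861
lambda * t = 37.7118
exp(-37.7118) = 0.0
F(t) = 1 - 0.0
F(t) = 1.0

1.0


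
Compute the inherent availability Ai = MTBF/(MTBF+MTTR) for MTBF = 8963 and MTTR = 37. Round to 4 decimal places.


MTBF = 8963
MTTR = 37
MTBF + MTTR = 9000
Ai = 8963 / 9000
Ai = 0.9959

0.9959


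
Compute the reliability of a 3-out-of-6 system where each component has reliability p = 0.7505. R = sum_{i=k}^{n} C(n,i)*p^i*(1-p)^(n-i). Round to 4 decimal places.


k = 3, n = 6, p = 0.7505
i=3: C(6,3)=20 * 0.7505^3 * 0.2495^3 = 0.1313
i=4: C(6,4)=15 * 0.7505^4 * 0.2495^2 = 0.2962
i=5: C(6,5)=6 * 0.7505^5 * 0.2495^1 = 0.3564
i=6: C(6,6)=1 * 0.7505^6 * 0.2495^0 = 0.1787
R = sum of terms = 0.9627

0.9627


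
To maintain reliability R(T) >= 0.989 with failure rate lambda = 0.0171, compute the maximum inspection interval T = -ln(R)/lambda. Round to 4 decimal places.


R_target = 0.989
lambda = 0.0171
-ln(0.989) = 0.0111
T = 0.0111 / 0.0171
T = 0.6468

0.6468


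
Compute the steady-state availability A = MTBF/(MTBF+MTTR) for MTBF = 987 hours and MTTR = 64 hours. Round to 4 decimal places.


MTBF = 987
MTTR = 64
MTBF + MTTR = 1051
A = 987 / 1051
A = 0.9391

0.9391


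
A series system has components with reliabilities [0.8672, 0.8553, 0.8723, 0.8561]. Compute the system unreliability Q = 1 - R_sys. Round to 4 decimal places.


Components: [0.8672, 0.8553, 0.8723, 0.8561]
After component 1: product = 0.8672
After component 2: product = 0.7417
After component 3: product = 0.647
After component 4: product = 0.5539
R_sys = 0.5539
Q = 1 - 0.5539 = 0.4461

0.4461


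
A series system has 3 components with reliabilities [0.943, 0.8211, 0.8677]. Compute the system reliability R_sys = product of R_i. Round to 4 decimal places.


Components: [0.943, 0.8211, 0.8677]
After component 1 (R=0.943): product = 0.943
After component 2 (R=0.8211): product = 0.7743
After component 3 (R=0.8677): product = 0.6719
R_sys = 0.6719

0.6719


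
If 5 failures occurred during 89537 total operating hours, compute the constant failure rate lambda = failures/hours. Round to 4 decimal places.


failures = 5
total_hours = 89537
lambda = 5 / 89537
lambda = 0.0001

0.0001


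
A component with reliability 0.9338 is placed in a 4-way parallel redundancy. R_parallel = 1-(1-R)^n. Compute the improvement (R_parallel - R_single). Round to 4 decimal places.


R_single = 0.9338, n = 4
1 - R_single = 0.0662
(1 - R_single)^n = 0.0662^4 = 0.0
R_parallel = 1 - 0.0 = 1.0
Improvement = 1.0 - 0.9338
Improvement = 0.0662

0.0662


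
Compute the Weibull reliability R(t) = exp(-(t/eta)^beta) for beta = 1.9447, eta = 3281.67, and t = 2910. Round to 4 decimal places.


beta = 1.9447, eta = 3281.67, t = 2910
t/eta = 2910 / 3281.67 = 0.8867
(t/eta)^beta = 0.8867^1.9447 = 0.7916
R(t) = exp(-0.7916)
R(t) = 0.4531

0.4531


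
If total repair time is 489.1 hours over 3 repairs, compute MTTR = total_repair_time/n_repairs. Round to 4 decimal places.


total_repair_time = 489.1
n_repairs = 3
MTTR = 489.1 / 3
MTTR = 163.0333

163.0333


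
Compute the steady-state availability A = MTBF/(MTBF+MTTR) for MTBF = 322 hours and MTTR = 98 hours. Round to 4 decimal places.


MTBF = 322
MTTR = 98
MTBF + MTTR = 420
A = 322 / 420
A = 0.7667

0.7667


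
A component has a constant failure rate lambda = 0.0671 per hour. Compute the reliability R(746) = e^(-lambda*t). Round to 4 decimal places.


lambda = 0.0671
t = 746
lambda * t = 50.0566
R(t) = e^(-50.0566)
R(t) = 0.0

0.0


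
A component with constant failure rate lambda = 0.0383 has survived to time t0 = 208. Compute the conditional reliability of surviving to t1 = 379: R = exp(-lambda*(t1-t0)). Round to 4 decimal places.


lambda = 0.0383
t0 = 208, t1 = 379
t1 - t0 = 171
lambda * (t1-t0) = 0.0383 * 171 = 6.5493
R = exp(-6.5493)
R = 0.0014

0.0014


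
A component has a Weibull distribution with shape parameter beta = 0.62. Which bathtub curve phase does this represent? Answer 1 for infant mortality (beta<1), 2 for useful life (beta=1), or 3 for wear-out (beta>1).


beta = 0.62
Compare beta to 1:
beta < 1 => infant mortality (phase 1)
beta = 1 => useful life (phase 2)
beta > 1 => wear-out (phase 3)
Since beta = 0.62, this is infant mortality (decreasing failure rate)
Phase = 1

1


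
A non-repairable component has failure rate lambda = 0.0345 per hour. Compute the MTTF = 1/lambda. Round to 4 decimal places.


lambda = 0.0345
MTTF = 1 / 0.0345
MTTF = 28.9855

28.9855


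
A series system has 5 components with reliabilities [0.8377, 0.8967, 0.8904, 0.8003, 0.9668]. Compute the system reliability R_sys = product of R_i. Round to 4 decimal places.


Components: [0.8377, 0.8967, 0.8904, 0.8003, 0.9668]
After component 1 (R=0.8377): product = 0.8377
After component 2 (R=0.8967): product = 0.7512
After component 3 (R=0.8904): product = 0.6688
After component 4 (R=0.8003): product = 0.5353
After component 5 (R=0.9668): product = 0.5175
R_sys = 0.5175

0.5175


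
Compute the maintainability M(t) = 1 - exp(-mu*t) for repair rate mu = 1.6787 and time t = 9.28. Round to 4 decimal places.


mu = 1.6787, t = 9.28
mu * t = 1.6787 * 9.28 = 15.5783
exp(-15.5783) = 0.0
M(t) = 1 - 0.0
M(t) = 1.0

1.0


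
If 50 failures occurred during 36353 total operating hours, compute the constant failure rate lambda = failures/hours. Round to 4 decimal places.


failures = 50
total_hours = 36353
lambda = 50 / 36353
lambda = 0.0014

0.0014


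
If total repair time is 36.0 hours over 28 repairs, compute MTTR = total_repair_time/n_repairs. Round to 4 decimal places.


total_repair_time = 36.0
n_repairs = 28
MTTR = 36.0 / 28
MTTR = 1.2857

1.2857


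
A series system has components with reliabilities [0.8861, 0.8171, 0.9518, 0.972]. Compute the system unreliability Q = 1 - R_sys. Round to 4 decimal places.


Components: [0.8861, 0.8171, 0.9518, 0.972]
After component 1: product = 0.8861
After component 2: product = 0.724
After component 3: product = 0.6891
After component 4: product = 0.6698
R_sys = 0.6698
Q = 1 - 0.6698 = 0.3302

0.3302


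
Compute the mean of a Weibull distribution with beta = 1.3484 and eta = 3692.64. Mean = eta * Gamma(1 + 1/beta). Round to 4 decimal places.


beta = 1.3484, eta = 3692.64
1/beta = 0.7416
1 + 1/beta = 1.7416
Gamma(1.7416) = 0.9172
Mean = 3692.64 * 0.9172
Mean = 3386.8271

3386.8271


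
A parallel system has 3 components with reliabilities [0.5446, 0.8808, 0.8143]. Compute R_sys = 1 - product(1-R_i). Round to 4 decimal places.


Components: [0.5446, 0.8808, 0.8143]
(1 - 0.5446) = 0.4554, running product = 0.4554
(1 - 0.8808) = 0.1192, running product = 0.0543
(1 - 0.8143) = 0.1857, running product = 0.0101
Product of (1-R_i) = 0.0101
R_sys = 1 - 0.0101 = 0.9899

0.9899


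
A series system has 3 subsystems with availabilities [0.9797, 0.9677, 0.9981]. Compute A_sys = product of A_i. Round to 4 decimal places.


Subsystems: [0.9797, 0.9677, 0.9981]
After subsystem 1 (A=0.9797): product = 0.9797
After subsystem 2 (A=0.9677): product = 0.9481
After subsystem 3 (A=0.9981): product = 0.9463
A_sys = 0.9463

0.9463


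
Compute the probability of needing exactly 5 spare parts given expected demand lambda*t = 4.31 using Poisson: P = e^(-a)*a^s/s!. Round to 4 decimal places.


a = 4.31, s = 5
e^(-a) = e^(-4.31) = 0.0134
a^s = 4.31^5 = 1487.2581
s! = 120
P = 0.0134 * 1487.2581 / 120
P = 0.1665

0.1665


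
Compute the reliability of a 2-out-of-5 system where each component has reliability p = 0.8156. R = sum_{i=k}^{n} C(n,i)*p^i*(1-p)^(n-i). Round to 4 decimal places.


k = 2, n = 5, p = 0.8156
i=2: C(5,2)=10 * 0.8156^2 * 0.1844^3 = 0.0417
i=3: C(5,3)=10 * 0.8156^3 * 0.1844^2 = 0.1845
i=4: C(5,4)=5 * 0.8156^4 * 0.1844^1 = 0.408
i=5: C(5,5)=1 * 0.8156^5 * 0.1844^0 = 0.3609
R = sum of terms = 0.9951

0.9951


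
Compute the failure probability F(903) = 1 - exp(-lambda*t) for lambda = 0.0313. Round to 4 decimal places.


lambda = 0.0313, t = 903
lambda * t = 28.2639
exp(-28.2639) = 0.0
F(t) = 1 - 0.0
F(t) = 1.0

1.0


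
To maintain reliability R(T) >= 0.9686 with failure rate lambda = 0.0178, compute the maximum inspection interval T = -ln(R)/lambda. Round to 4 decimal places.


R_target = 0.9686
lambda = 0.0178
-ln(0.9686) = 0.0319
T = 0.0319 / 0.0178
T = 1.7923

1.7923


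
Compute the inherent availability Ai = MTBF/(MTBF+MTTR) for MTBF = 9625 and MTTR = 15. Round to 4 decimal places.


MTBF = 9625
MTTR = 15
MTBF + MTTR = 9640
Ai = 9625 / 9640
Ai = 0.9984

0.9984


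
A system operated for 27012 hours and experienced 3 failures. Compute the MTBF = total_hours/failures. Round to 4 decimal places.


total_hours = 27012
failures = 3
MTBF = 27012 / 3
MTBF = 9004.0

9004.0


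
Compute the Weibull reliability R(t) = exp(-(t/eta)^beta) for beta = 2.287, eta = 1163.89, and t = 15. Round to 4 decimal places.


beta = 2.287, eta = 1163.89, t = 15
t/eta = 15 / 1163.89 = 0.0129
(t/eta)^beta = 0.0129^2.287 = 0.0
R(t) = exp(-0.0)
R(t) = 1.0

1.0


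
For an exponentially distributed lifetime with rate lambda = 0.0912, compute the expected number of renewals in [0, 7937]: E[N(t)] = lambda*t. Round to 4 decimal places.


lambda = 0.0912
t = 7937
E[N(t)] = lambda * t
E[N(t)] = 0.0912 * 7937
E[N(t)] = 723.8544

723.8544


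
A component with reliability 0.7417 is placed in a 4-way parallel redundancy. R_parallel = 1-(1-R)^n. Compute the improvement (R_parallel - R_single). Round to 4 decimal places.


R_single = 0.7417, n = 4
1 - R_single = 0.2583
(1 - R_single)^n = 0.2583^4 = 0.0045
R_parallel = 1 - 0.0045 = 0.9955
Improvement = 0.9955 - 0.7417
Improvement = 0.2538

0.2538


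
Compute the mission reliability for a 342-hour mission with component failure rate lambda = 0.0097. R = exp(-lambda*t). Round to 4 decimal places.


lambda = 0.0097
mission_time = 342
lambda * t = 0.0097 * 342 = 3.3174
R = exp(-3.3174)
R = 0.0362

0.0362


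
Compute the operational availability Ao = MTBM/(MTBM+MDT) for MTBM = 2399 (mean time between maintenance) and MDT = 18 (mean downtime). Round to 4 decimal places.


MTBM = 2399
MDT = 18
MTBM + MDT = 2417
Ao = 2399 / 2417
Ao = 0.9926

0.9926


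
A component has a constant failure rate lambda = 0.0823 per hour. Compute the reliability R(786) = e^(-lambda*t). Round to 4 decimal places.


lambda = 0.0823
t = 786
lambda * t = 64.6878
R(t) = e^(-64.6878)
R(t) = 0.0

0.0


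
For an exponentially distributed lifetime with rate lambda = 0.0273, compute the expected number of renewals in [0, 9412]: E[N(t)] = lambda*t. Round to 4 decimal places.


lambda = 0.0273
t = 9412
E[N(t)] = lambda * t
E[N(t)] = 0.0273 * 9412
E[N(t)] = 256.9476

256.9476


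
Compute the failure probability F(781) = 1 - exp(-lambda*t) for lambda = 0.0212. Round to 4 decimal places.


lambda = 0.0212, t = 781
lambda * t = 16.5572
exp(-16.5572) = 0.0
F(t) = 1 - 0.0
F(t) = 1.0

1.0


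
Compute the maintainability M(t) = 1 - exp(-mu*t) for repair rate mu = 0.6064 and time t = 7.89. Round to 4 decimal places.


mu = 0.6064, t = 7.89
mu * t = 0.6064 * 7.89 = 4.7845
exp(-4.7845) = 0.0084
M(t) = 1 - 0.0084
M(t) = 0.9916

0.9916


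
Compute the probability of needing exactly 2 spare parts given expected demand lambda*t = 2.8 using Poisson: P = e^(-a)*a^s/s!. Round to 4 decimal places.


a = 2.8, s = 2
e^(-a) = e^(-2.8) = 0.0608
a^s = 2.8^2 = 7.84
s! = 2
P = 0.0608 * 7.84 / 2
P = 0.2384

0.2384


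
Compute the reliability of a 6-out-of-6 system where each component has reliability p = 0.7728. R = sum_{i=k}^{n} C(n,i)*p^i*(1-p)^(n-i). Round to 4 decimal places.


k = 6, n = 6, p = 0.7728
i=6: C(6,6)=1 * 0.7728^6 * 0.2272^0 = 0.213
R = sum of terms = 0.213

0.213


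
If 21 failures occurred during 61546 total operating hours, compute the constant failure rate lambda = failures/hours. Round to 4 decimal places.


failures = 21
total_hours = 61546
lambda = 21 / 61546
lambda = 0.0003

0.0003


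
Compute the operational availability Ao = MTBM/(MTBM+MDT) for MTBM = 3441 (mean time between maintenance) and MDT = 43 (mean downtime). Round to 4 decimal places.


MTBM = 3441
MDT = 43
MTBM + MDT = 3484
Ao = 3441 / 3484
Ao = 0.9877

0.9877


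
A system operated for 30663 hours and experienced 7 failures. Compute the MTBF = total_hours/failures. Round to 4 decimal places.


total_hours = 30663
failures = 7
MTBF = 30663 / 7
MTBF = 4380.4286

4380.4286


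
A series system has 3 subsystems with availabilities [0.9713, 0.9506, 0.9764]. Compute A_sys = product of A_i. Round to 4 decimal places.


Subsystems: [0.9713, 0.9506, 0.9764]
After subsystem 1 (A=0.9713): product = 0.9713
After subsystem 2 (A=0.9506): product = 0.9233
After subsystem 3 (A=0.9764): product = 0.9015
A_sys = 0.9015

0.9015


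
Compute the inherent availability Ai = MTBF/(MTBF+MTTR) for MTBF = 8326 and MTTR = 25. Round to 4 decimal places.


MTBF = 8326
MTTR = 25
MTBF + MTTR = 8351
Ai = 8326 / 8351
Ai = 0.997

0.997


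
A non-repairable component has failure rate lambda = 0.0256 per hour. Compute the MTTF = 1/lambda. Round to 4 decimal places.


lambda = 0.0256
MTTF = 1 / 0.0256
MTTF = 39.0625

39.0625


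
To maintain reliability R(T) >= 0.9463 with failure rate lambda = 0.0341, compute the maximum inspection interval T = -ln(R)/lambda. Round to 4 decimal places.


R_target = 0.9463
lambda = 0.0341
-ln(0.9463) = 0.0552
T = 0.0552 / 0.0341
T = 1.6186

1.6186


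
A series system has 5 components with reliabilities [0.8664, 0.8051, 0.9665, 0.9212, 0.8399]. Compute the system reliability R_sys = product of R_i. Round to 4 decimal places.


Components: [0.8664, 0.8051, 0.9665, 0.9212, 0.8399]
After component 1 (R=0.8664): product = 0.8664
After component 2 (R=0.8051): product = 0.6975
After component 3 (R=0.9665): product = 0.6742
After component 4 (R=0.9212): product = 0.621
After component 5 (R=0.8399): product = 0.5216
R_sys = 0.5216

0.5216


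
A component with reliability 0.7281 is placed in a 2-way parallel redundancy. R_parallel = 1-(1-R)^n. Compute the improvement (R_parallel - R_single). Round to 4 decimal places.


R_single = 0.7281, n = 2
1 - R_single = 0.2719
(1 - R_single)^n = 0.2719^2 = 0.0739
R_parallel = 1 - 0.0739 = 0.9261
Improvement = 0.9261 - 0.7281
Improvement = 0.198

0.198


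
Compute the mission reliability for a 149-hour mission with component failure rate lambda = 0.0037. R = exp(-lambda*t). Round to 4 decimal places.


lambda = 0.0037
mission_time = 149
lambda * t = 0.0037 * 149 = 0.5513
R = exp(-0.5513)
R = 0.5762

0.5762


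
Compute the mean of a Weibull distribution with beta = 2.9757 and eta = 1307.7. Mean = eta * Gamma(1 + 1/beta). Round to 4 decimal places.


beta = 2.9757, eta = 1307.7
1/beta = 0.3361
1 + 1/beta = 1.3361
Gamma(1.3361) = 0.8927
Mean = 1307.7 * 0.8927
Mean = 1167.3344

1167.3344


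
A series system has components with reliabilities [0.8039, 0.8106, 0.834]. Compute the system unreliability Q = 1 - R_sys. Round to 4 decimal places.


Components: [0.8039, 0.8106, 0.834]
After component 1: product = 0.8039
After component 2: product = 0.6516
After component 3: product = 0.5435
R_sys = 0.5435
Q = 1 - 0.5435 = 0.4565

0.4565


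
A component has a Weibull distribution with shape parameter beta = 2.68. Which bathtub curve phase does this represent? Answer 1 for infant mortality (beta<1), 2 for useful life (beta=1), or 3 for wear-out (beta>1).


beta = 2.68
Compare beta to 1:
beta < 1 => infant mortality (phase 1)
beta = 1 => useful life (phase 2)
beta > 1 => wear-out (phase 3)
Since beta = 2.68, this is wear-out (increasing failure rate)
Phase = 3

3


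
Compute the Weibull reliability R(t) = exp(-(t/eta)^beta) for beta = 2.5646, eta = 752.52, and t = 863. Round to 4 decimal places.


beta = 2.5646, eta = 752.52, t = 863
t/eta = 863 / 752.52 = 1.1468
(t/eta)^beta = 1.1468^2.5646 = 1.4209
R(t) = exp(-1.4209)
R(t) = 0.2415

0.2415


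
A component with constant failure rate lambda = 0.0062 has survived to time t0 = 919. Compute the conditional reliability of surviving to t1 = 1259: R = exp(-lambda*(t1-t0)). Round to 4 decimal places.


lambda = 0.0062
t0 = 919, t1 = 1259
t1 - t0 = 340
lambda * (t1-t0) = 0.0062 * 340 = 2.108
R = exp(-2.108)
R = 0.1215

0.1215


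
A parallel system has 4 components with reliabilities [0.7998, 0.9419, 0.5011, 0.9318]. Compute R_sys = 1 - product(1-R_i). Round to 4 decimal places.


Components: [0.7998, 0.9419, 0.5011, 0.9318]
(1 - 0.7998) = 0.2002, running product = 0.2002
(1 - 0.9419) = 0.0581, running product = 0.0116
(1 - 0.5011) = 0.4989, running product = 0.0058
(1 - 0.9318) = 0.0682, running product = 0.0004
Product of (1-R_i) = 0.0004
R_sys = 1 - 0.0004 = 0.9996

0.9996


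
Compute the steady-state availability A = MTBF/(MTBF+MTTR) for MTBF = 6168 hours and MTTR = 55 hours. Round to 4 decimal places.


MTBF = 6168
MTTR = 55
MTBF + MTTR = 6223
A = 6168 / 6223
A = 0.9912

0.9912


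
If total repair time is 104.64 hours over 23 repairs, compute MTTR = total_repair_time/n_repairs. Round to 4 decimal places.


total_repair_time = 104.64
n_repairs = 23
MTTR = 104.64 / 23
MTTR = 4.5496

4.5496


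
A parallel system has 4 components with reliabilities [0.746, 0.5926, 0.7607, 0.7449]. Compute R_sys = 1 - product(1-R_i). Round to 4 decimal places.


Components: [0.746, 0.5926, 0.7607, 0.7449]
(1 - 0.746) = 0.254, running product = 0.254
(1 - 0.5926) = 0.4074, running product = 0.1035
(1 - 0.7607) = 0.2393, running product = 0.0248
(1 - 0.7449) = 0.2551, running product = 0.0063
Product of (1-R_i) = 0.0063
R_sys = 1 - 0.0063 = 0.9937

0.9937


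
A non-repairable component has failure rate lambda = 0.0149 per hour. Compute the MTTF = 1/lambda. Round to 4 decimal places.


lambda = 0.0149
MTTF = 1 / 0.0149
MTTF = 67.1141

67.1141


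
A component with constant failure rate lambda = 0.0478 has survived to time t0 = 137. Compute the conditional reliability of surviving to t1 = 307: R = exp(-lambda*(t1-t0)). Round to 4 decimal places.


lambda = 0.0478
t0 = 137, t1 = 307
t1 - t0 = 170
lambda * (t1-t0) = 0.0478 * 170 = 8.126
R = exp(-8.126)
R = 0.0003

0.0003


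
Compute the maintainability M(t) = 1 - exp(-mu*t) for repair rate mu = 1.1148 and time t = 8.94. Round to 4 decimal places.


mu = 1.1148, t = 8.94
mu * t = 1.1148 * 8.94 = 9.9663
exp(-9.9663) = 0.0
M(t) = 1 - 0.0
M(t) = 1.0

1.0


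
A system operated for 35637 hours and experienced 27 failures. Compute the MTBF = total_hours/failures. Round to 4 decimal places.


total_hours = 35637
failures = 27
MTBF = 35637 / 27
MTBF = 1319.8889

1319.8889


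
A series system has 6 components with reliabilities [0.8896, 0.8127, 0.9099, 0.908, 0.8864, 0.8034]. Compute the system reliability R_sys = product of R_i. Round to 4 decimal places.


Components: [0.8896, 0.8127, 0.9099, 0.908, 0.8864, 0.8034]
After component 1 (R=0.8896): product = 0.8896
After component 2 (R=0.8127): product = 0.723
After component 3 (R=0.9099): product = 0.6578
After component 4 (R=0.908): product = 0.5973
After component 5 (R=0.8864): product = 0.5295
After component 6 (R=0.8034): product = 0.4254
R_sys = 0.4254

0.4254


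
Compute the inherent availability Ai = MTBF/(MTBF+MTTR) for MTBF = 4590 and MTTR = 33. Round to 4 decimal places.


MTBF = 4590
MTTR = 33
MTBF + MTTR = 4623
Ai = 4590 / 4623
Ai = 0.9929

0.9929


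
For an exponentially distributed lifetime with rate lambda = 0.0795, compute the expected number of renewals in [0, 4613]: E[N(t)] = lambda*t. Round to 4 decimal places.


lambda = 0.0795
t = 4613
E[N(t)] = lambda * t
E[N(t)] = 0.0795 * 4613
E[N(t)] = 366.7335

366.7335


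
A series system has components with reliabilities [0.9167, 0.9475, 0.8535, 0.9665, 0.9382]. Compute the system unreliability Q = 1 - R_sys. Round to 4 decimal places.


Components: [0.9167, 0.9475, 0.8535, 0.9665, 0.9382]
After component 1: product = 0.9167
After component 2: product = 0.8686
After component 3: product = 0.7413
After component 4: product = 0.7165
After component 5: product = 0.6722
R_sys = 0.6722
Q = 1 - 0.6722 = 0.3278

0.3278


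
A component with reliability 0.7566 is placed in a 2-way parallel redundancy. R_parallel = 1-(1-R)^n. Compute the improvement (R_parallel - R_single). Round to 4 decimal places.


R_single = 0.7566, n = 2
1 - R_single = 0.2434
(1 - R_single)^n = 0.2434^2 = 0.0592
R_parallel = 1 - 0.0592 = 0.9408
Improvement = 0.9408 - 0.7566
Improvement = 0.1842

0.1842


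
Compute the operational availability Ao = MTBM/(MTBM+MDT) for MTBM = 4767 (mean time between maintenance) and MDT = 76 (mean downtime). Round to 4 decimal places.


MTBM = 4767
MDT = 76
MTBM + MDT = 4843
Ao = 4767 / 4843
Ao = 0.9843

0.9843


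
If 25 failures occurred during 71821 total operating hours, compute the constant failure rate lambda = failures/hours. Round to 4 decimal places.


failures = 25
total_hours = 71821
lambda = 25 / 71821
lambda = 0.0003

0.0003


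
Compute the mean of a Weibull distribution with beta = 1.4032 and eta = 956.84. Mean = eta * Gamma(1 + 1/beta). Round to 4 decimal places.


beta = 1.4032, eta = 956.84
1/beta = 0.7127
1 + 1/beta = 1.7127
Gamma(1.7127) = 0.9111
Mean = 956.84 * 0.9111
Mean = 871.775

871.775


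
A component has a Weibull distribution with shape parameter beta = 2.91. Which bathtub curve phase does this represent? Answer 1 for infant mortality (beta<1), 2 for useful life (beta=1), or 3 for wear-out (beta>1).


beta = 2.91
Compare beta to 1:
beta < 1 => infant mortality (phase 1)
beta = 1 => useful life (phase 2)
beta > 1 => wear-out (phase 3)
Since beta = 2.91, this is wear-out (increasing failure rate)
Phase = 3

3


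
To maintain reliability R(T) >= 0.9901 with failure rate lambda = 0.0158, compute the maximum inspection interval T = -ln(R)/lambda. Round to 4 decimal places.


R_target = 0.9901
lambda = 0.0158
-ln(0.9901) = 0.0099
T = 0.0099 / 0.0158
T = 0.6297

0.6297


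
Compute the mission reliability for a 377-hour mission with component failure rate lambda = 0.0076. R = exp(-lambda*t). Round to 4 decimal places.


lambda = 0.0076
mission_time = 377
lambda * t = 0.0076 * 377 = 2.8652
R = exp(-2.8652)
R = 0.057

0.057


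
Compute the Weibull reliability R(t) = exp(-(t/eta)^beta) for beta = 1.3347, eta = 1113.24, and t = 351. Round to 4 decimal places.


beta = 1.3347, eta = 1113.24, t = 351
t/eta = 351 / 1113.24 = 0.3153
(t/eta)^beta = 0.3153^1.3347 = 0.2143
R(t) = exp(-0.2143)
R(t) = 0.8071

0.8071


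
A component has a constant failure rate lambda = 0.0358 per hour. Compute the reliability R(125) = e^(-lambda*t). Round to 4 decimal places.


lambda = 0.0358
t = 125
lambda * t = 4.475
R(t) = e^(-4.475)
R(t) = 0.0114

0.0114


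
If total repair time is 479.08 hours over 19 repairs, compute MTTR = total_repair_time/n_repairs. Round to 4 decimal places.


total_repair_time = 479.08
n_repairs = 19
MTTR = 479.08 / 19
MTTR = 25.2147

25.2147


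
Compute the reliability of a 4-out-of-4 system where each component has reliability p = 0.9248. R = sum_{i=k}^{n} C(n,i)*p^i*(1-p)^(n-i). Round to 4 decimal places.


k = 4, n = 4, p = 0.9248
i=4: C(4,4)=1 * 0.9248^4 * 0.0752^0 = 0.7315
R = sum of terms = 0.7315

0.7315


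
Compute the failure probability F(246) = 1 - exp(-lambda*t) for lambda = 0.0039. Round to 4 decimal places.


lambda = 0.0039, t = 246
lambda * t = 0.9594
exp(-0.9594) = 0.3831
F(t) = 1 - 0.3831
F(t) = 0.6169

0.6169


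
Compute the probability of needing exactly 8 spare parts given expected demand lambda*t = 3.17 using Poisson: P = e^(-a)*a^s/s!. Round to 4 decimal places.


a = 3.17, s = 8
e^(-a) = e^(-3.17) = 0.042
a^s = 3.17^8 = 10197.0394
s! = 40320
P = 0.042 * 10197.0394 / 40320
P = 0.0106

0.0106


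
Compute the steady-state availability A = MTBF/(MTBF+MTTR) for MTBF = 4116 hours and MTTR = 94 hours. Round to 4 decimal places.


MTBF = 4116
MTTR = 94
MTBF + MTTR = 4210
A = 4116 / 4210
A = 0.9777

0.9777


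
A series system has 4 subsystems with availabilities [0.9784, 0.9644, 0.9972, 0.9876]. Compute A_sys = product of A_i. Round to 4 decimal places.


Subsystems: [0.9784, 0.9644, 0.9972, 0.9876]
After subsystem 1 (A=0.9784): product = 0.9784
After subsystem 2 (A=0.9644): product = 0.9436
After subsystem 3 (A=0.9972): product = 0.9409
After subsystem 4 (A=0.9876): product = 0.9293
A_sys = 0.9293

0.9293


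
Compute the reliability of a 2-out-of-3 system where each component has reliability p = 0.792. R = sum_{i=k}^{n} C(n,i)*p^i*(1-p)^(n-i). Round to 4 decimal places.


k = 2, n = 3, p = 0.792
i=2: C(3,2)=3 * 0.792^2 * 0.208^1 = 0.3914
i=3: C(3,3)=1 * 0.792^3 * 0.208^0 = 0.4968
R = sum of terms = 0.8882

0.8882


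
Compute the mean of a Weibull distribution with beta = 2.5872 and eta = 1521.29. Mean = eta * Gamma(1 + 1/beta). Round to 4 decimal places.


beta = 2.5872, eta = 1521.29
1/beta = 0.3865
1 + 1/beta = 1.3865
Gamma(1.3865) = 0.8881
Mean = 1521.29 * 0.8881
Mean = 1351.0295

1351.0295


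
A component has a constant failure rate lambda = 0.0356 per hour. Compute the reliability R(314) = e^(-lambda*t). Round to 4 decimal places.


lambda = 0.0356
t = 314
lambda * t = 11.1784
R(t) = e^(-11.1784)
R(t) = 0.0

0.0


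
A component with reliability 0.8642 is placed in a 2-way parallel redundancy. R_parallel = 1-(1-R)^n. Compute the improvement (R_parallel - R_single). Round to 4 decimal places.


R_single = 0.8642, n = 2
1 - R_single = 0.1358
(1 - R_single)^n = 0.1358^2 = 0.0184
R_parallel = 1 - 0.0184 = 0.9816
Improvement = 0.9816 - 0.8642
Improvement = 0.1174

0.1174


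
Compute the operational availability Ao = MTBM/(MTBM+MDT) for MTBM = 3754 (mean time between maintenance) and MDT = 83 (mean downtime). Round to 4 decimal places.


MTBM = 3754
MDT = 83
MTBM + MDT = 3837
Ao = 3754 / 3837
Ao = 0.9784

0.9784


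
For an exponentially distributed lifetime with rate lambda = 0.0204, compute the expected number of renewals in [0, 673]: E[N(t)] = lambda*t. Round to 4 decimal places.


lambda = 0.0204
t = 673
E[N(t)] = lambda * t
E[N(t)] = 0.0204 * 673
E[N(t)] = 13.7292

13.7292


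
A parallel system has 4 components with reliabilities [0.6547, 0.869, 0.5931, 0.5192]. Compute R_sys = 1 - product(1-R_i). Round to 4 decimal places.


Components: [0.6547, 0.869, 0.5931, 0.5192]
(1 - 0.6547) = 0.3453, running product = 0.3453
(1 - 0.869) = 0.131, running product = 0.0452
(1 - 0.5931) = 0.4069, running product = 0.0184
(1 - 0.5192) = 0.4808, running product = 0.0088
Product of (1-R_i) = 0.0088
R_sys = 1 - 0.0088 = 0.9912

0.9912
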